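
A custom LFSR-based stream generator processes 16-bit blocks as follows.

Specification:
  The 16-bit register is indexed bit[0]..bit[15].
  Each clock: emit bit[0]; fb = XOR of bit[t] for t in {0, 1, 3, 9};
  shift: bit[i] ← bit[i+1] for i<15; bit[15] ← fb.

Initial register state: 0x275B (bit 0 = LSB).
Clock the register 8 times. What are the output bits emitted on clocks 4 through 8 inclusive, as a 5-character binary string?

11010

reg_0 = 0x275B
clock 1: out=1, reg = 0x13AD
clock 2: out=1, reg = 0x89D6
clock 3: out=0, reg = 0xC4EB
clock 4: out=1, reg = 0xE275
clock 5: out=1, reg = 0x713A
clock 6: out=0, reg = 0x389D
clock 7: out=1, reg = 0x1C4E
clock 8: out=0, reg = 0x0E27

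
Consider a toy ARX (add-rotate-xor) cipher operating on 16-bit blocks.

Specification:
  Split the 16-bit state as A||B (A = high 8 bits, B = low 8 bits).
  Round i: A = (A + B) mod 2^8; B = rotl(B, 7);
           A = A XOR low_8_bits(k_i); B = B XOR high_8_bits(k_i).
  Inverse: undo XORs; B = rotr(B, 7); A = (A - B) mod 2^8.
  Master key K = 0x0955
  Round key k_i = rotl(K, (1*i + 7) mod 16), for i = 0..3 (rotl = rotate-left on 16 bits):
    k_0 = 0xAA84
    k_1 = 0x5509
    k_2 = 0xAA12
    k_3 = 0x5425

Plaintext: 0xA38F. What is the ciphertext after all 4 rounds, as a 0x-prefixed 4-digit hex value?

0x5FF9

s_0 = plaintext = 0xA38F
s_1 = Round(s_0, k_0) = 0xB66D
s_2 = Round(s_1, k_1) = 0x2AE3
s_3 = Round(s_2, k_2) = 0x1F5B
s_4 = Round(s_3, k_3) = 0x5FF9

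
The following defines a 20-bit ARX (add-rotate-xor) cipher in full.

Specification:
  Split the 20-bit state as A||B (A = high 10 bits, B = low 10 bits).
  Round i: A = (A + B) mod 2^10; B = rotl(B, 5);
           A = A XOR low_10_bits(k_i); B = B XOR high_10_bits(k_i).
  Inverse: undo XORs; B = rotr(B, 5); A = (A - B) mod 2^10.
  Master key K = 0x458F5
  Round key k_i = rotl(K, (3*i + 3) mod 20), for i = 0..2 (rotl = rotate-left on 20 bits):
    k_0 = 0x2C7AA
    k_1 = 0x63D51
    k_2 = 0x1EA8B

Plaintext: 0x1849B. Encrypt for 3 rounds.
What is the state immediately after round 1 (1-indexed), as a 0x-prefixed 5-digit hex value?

s_0 = plaintext = 0x1849B
s_1 = Round(s_0, k_0) = 0xD5BD5
s_2 = Round(s_1, k_1) = 0x9EB31
s_3 = Round(s_2, k_2) = 0xC8243

0xD5BD5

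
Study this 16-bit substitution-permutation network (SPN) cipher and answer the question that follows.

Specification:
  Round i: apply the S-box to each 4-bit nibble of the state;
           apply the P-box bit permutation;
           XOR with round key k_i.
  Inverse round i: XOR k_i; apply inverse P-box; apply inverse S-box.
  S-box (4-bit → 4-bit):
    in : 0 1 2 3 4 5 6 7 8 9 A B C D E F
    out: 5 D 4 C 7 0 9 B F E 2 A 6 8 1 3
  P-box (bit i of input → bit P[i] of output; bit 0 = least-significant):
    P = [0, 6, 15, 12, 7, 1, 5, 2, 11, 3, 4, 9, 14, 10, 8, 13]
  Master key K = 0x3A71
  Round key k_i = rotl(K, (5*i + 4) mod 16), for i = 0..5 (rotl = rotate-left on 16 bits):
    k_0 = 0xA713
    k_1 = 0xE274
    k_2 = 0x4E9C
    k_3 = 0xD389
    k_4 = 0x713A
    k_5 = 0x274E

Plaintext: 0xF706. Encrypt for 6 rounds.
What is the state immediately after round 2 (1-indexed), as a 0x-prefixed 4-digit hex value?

0xA42A

s_0 = plaintext = 0xF706
s_1 = Round(s_0, k_0) = 0xF9BA
s_2 = Round(s_1, k_1) = 0xA42A
s_3 = Round(s_2, k_2) = 0x42E4
s_4 = Round(s_3, k_3) = 0x1658
s_5 = Round(s_4, k_4) = 0x8A7B
s_6 = Round(s_5, k_5) = 0x5280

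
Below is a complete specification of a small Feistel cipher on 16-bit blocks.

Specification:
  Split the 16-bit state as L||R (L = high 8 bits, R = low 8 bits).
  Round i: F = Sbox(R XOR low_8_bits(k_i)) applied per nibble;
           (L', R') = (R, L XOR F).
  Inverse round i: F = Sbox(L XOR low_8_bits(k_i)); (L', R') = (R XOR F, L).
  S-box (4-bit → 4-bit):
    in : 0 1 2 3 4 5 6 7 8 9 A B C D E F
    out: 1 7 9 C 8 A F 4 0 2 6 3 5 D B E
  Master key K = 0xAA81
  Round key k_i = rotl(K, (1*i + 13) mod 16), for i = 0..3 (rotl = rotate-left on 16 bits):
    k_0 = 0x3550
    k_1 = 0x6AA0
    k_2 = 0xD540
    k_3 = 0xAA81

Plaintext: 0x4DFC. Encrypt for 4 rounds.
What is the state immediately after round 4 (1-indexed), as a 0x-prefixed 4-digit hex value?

0x1DD9

s_0 = plaintext = 0x4DFC
s_1 = Round(s_0, k_0) = 0xFC28
s_2 = Round(s_1, k_1) = 0x28FC
s_3 = Round(s_2, k_2) = 0xFC1D
s_4 = Round(s_3, k_3) = 0x1DD9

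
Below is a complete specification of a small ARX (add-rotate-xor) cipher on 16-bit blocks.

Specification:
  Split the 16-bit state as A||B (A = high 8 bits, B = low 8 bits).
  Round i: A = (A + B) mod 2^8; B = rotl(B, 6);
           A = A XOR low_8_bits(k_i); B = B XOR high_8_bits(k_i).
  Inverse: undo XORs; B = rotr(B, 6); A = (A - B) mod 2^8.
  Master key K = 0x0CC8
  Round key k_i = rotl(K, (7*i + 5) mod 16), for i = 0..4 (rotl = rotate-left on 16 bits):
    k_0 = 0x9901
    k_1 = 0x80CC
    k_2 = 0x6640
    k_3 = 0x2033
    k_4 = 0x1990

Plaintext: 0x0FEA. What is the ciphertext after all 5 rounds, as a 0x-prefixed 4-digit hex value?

s_0 = plaintext = 0x0FEA
s_1 = Round(s_0, k_0) = 0xF823
s_2 = Round(s_1, k_1) = 0xD748
s_3 = Round(s_2, k_2) = 0x5F74
s_4 = Round(s_3, k_3) = 0xE03D
s_5 = Round(s_4, k_4) = 0x8D56

0x8D56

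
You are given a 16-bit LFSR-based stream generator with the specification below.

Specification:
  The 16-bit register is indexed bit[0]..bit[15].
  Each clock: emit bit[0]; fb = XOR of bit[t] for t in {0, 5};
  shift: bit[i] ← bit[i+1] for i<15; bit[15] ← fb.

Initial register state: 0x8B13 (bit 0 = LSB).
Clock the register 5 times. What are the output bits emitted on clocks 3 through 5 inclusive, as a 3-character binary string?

001

reg_0 = 0x8B13
clock 1: out=1, reg = 0xC589
clock 2: out=1, reg = 0xE2C4
clock 3: out=0, reg = 0x7162
clock 4: out=0, reg = 0xB8B1
clock 5: out=1, reg = 0x5C58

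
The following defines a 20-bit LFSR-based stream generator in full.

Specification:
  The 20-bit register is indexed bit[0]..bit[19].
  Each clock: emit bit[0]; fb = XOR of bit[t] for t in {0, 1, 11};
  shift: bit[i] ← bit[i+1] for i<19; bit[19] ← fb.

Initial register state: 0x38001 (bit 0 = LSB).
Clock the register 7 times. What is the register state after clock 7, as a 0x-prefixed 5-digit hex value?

0xE2700

reg_0 = 0x38001
clock 1: out=1, reg = 0x9C000
clock 2: out=0, reg = 0x4E000
clock 3: out=0, reg = 0x27000
clock 4: out=0, reg = 0x13800
clock 5: out=0, reg = 0x89C00
clock 6: out=0, reg = 0xC4E00
clock 7: out=0, reg = 0xE2700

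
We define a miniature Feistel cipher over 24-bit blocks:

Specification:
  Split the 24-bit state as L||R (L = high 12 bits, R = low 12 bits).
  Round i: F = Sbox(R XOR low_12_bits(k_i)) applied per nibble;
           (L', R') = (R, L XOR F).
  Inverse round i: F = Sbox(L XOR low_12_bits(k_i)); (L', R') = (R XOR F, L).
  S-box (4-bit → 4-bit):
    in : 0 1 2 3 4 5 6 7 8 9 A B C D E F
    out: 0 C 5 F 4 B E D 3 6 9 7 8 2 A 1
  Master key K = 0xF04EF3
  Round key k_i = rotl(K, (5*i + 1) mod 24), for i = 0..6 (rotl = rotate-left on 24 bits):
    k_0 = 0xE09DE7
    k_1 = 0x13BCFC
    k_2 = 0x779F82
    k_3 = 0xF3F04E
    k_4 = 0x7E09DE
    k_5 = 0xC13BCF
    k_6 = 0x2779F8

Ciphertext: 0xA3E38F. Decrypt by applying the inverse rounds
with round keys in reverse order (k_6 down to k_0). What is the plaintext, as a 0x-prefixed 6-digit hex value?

0x86BD17

s_0 = ciphertext = 0xA3E38F
s_1 = InvRound(s_0, k_6) = 0xC01A3E
s_2 = InvRound(s_1, k_5) = 0x7B4C01
s_3 = InvRound(s_2, k_4) = 0x6E87B4
s_4 = InvRound(s_3, k_3) = 0x92A6E8
s_5 = InvRound(s_4, k_2) = 0x87B92A
s_6 = InvRound(s_5, k_1) = 0xD1787B
s_7 = InvRound(s_6, k_0) = 0x86BD17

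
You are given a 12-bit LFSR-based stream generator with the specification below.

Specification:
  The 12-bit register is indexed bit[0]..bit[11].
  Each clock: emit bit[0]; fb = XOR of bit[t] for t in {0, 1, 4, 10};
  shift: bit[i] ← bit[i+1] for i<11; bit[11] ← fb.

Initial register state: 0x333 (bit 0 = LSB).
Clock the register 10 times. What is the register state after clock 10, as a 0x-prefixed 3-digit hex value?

reg_0 = 0x333
clock 1: out=1, reg = 0x999
clock 2: out=1, reg = 0x4CC
clock 3: out=0, reg = 0xA66
clock 4: out=0, reg = 0xD33
clock 5: out=1, reg = 0x699
clock 6: out=1, reg = 0xB4C
clock 7: out=0, reg = 0x5A6
clock 8: out=0, reg = 0x2D3
clock 9: out=1, reg = 0x969
clock 10: out=1, reg = 0xCB4

0xCB4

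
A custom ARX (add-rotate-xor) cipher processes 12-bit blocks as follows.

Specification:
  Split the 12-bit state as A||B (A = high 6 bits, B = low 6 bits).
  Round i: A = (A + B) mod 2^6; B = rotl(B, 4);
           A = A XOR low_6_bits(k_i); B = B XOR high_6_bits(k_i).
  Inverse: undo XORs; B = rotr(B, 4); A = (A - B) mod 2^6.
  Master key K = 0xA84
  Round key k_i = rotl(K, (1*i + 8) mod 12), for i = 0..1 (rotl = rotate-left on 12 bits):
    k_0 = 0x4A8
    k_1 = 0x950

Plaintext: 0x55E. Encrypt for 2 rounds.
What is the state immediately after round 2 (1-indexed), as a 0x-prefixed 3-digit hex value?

s_0 = plaintext = 0x55E
s_1 = Round(s_0, k_0) = 0x6F5
s_2 = Round(s_1, k_1) = 0x038

0x038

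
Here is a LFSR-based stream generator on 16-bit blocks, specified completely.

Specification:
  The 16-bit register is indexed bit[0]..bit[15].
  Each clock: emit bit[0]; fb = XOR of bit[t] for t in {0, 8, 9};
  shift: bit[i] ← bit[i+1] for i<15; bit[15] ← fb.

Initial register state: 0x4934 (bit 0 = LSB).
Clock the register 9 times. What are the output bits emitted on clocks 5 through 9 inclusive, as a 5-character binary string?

reg_0 = 0x4934
clock 1: out=0, reg = 0xA49A
clock 2: out=0, reg = 0x524D
clock 3: out=1, reg = 0x2926
clock 4: out=0, reg = 0x9493
clock 5: out=1, reg = 0xCA49
clock 6: out=1, reg = 0x6524
clock 7: out=0, reg = 0xB292
clock 8: out=0, reg = 0xD949
clock 9: out=1, reg = 0x6CA4

11001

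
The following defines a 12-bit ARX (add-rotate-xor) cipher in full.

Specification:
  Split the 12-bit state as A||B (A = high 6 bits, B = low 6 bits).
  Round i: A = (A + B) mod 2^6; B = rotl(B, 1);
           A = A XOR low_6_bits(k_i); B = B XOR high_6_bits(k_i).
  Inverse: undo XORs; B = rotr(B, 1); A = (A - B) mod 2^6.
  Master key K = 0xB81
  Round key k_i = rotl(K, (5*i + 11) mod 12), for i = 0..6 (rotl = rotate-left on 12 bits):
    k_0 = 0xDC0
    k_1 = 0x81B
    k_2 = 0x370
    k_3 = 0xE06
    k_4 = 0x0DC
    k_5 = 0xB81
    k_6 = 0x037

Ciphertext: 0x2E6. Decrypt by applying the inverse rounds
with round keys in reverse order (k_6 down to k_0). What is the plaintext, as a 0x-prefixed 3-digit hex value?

0xA82

s_0 = ciphertext = 0x2E6
s_1 = InvRound(s_0, k_6) = 0xA53
s_2 = InvRound(s_1, k_5) = 0xABE
s_3 = InvRound(s_2, k_4) = 0xE3E
s_4 = InvRound(s_3, k_3) = 0xEC3
s_5 = InvRound(s_4, k_2) = 0x107
s_6 = InvRound(s_5, k_1) = 0xB33
s_7 = InvRound(s_6, k_0) = 0xA82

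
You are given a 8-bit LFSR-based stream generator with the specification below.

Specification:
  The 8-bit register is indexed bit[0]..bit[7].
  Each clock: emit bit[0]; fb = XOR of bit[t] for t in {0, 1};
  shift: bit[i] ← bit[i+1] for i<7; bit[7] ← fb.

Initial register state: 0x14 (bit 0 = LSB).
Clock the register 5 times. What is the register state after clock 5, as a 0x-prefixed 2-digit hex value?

0xF0

reg_0 = 0x14
clock 1: out=0, reg = 0x0A
clock 2: out=0, reg = 0x85
clock 3: out=1, reg = 0xC2
clock 4: out=0, reg = 0xE1
clock 5: out=1, reg = 0xF0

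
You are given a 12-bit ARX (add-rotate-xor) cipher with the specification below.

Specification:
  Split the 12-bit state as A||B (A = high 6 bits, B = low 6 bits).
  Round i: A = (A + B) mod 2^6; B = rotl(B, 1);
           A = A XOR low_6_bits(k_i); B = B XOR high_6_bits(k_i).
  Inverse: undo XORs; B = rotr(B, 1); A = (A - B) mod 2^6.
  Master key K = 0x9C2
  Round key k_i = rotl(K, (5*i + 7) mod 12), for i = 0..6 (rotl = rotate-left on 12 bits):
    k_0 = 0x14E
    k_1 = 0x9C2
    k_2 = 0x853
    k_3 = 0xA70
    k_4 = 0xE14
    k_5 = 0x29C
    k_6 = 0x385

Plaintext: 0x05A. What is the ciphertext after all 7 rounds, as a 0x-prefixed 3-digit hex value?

s_0 = plaintext = 0x05A
s_1 = Round(s_0, k_0) = 0x571
s_2 = Round(s_1, k_1) = 0x104
s_3 = Round(s_2, k_2) = 0x6E9
s_4 = Round(s_3, k_3) = 0xD3A
s_5 = Round(s_4, k_4) = 0xE8D
s_6 = Round(s_5, k_5) = 0x6D0
s_7 = Round(s_6, k_6) = 0xBAE

0xBAE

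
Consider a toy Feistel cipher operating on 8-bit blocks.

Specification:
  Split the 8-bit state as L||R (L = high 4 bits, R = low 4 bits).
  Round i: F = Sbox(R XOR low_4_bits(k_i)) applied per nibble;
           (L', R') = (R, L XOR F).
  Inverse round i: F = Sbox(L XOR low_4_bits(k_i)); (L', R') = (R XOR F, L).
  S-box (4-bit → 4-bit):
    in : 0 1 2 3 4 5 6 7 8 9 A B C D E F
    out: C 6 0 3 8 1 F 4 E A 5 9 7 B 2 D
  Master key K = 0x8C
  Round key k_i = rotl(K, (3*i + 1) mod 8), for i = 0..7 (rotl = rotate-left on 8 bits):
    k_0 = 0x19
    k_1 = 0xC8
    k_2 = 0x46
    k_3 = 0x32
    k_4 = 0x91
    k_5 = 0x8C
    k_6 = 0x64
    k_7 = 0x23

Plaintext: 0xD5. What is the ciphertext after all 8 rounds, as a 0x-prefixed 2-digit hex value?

0x76

s_0 = plaintext = 0xD5
s_1 = Round(s_0, k_0) = 0x5A
s_2 = Round(s_1, k_1) = 0xA5
s_3 = Round(s_2, k_2) = 0x59
s_4 = Round(s_3, k_3) = 0x9C
s_5 = Round(s_4, k_4) = 0xC2
s_6 = Round(s_5, k_5) = 0x2E
s_7 = Round(s_6, k_6) = 0xE7
s_8 = Round(s_7, k_7) = 0x76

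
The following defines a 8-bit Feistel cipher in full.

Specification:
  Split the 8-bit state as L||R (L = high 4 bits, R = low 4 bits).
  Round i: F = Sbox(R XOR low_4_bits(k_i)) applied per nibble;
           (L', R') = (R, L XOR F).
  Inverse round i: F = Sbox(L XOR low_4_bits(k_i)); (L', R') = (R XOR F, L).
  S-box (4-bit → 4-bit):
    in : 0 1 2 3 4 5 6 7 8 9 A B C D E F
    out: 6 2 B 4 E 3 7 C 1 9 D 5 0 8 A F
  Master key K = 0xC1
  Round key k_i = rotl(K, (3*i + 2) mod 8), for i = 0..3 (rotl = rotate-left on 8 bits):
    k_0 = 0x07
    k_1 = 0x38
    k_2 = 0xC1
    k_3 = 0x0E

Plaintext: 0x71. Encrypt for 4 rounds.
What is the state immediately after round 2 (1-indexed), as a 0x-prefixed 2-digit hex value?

s_0 = plaintext = 0x71
s_1 = Round(s_0, k_0) = 0x10
s_2 = Round(s_1, k_1) = 0x00
s_3 = Round(s_2, k_2) = 0x02
s_4 = Round(s_3, k_3) = 0x20

0x00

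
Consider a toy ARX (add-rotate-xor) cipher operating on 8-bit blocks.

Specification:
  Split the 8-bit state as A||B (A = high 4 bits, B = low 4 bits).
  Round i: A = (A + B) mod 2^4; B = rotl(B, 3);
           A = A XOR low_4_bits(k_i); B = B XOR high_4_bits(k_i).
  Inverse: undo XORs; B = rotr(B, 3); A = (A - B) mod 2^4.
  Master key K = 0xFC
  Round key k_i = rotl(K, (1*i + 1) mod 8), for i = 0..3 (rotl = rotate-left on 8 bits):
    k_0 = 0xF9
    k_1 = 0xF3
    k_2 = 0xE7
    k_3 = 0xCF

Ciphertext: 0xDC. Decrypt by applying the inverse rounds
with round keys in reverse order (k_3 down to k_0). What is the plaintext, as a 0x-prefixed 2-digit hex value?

s_0 = ciphertext = 0xDC
s_1 = InvRound(s_0, k_3) = 0x20
s_2 = InvRound(s_1, k_2) = 0x8D
s_3 = InvRound(s_2, k_1) = 0x74
s_4 = InvRound(s_3, k_0) = 0x77

0x77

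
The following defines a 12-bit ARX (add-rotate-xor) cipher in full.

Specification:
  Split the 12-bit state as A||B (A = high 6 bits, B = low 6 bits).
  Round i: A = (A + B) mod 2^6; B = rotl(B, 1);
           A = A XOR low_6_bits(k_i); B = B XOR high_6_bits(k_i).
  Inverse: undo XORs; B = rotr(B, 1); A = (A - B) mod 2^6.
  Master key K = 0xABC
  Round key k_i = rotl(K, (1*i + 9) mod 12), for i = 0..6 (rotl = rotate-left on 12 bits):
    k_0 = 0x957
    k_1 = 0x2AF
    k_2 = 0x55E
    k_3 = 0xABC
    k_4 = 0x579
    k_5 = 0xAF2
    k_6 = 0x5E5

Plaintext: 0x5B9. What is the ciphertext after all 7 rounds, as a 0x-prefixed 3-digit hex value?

0xC06

s_0 = plaintext = 0x5B9
s_1 = Round(s_0, k_0) = 0x616
s_2 = Round(s_1, k_1) = 0x066
s_3 = Round(s_2, k_2) = 0xE58
s_4 = Round(s_3, k_3) = 0xB5A
s_5 = Round(s_4, k_4) = 0xFA1
s_6 = Round(s_5, k_5) = 0xB68
s_7 = Round(s_6, k_6) = 0xC06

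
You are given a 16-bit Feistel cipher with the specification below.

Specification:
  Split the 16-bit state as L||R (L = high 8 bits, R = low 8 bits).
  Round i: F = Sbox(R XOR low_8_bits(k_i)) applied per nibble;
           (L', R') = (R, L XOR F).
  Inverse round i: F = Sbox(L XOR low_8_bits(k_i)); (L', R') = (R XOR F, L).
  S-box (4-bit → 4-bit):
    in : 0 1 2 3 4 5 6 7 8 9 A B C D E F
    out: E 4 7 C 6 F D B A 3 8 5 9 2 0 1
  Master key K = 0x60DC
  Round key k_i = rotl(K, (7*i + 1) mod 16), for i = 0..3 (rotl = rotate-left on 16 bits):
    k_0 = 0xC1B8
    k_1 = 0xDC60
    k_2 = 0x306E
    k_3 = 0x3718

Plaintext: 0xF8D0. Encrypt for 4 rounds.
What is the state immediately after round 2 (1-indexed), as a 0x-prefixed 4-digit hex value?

s_0 = plaintext = 0xF8D0
s_1 = Round(s_0, k_0) = 0xD022
s_2 = Round(s_1, k_1) = 0x22B7
s_3 = Round(s_2, k_2) = 0xB701
s_4 = Round(s_3, k_3) = 0x01F4

0x22B7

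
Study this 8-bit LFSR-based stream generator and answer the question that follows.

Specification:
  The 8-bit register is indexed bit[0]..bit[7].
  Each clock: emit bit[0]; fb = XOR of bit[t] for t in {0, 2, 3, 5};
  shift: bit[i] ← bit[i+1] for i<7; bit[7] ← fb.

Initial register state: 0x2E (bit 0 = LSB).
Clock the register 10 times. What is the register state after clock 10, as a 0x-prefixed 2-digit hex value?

reg_0 = 0x2E
clock 1: out=0, reg = 0x97
clock 2: out=1, reg = 0x4B
clock 3: out=1, reg = 0x25
clock 4: out=1, reg = 0x92
clock 5: out=0, reg = 0x49
clock 6: out=1, reg = 0x24
clock 7: out=0, reg = 0x12
clock 8: out=0, reg = 0x09
clock 9: out=1, reg = 0x04
clock 10: out=0, reg = 0x82

0x82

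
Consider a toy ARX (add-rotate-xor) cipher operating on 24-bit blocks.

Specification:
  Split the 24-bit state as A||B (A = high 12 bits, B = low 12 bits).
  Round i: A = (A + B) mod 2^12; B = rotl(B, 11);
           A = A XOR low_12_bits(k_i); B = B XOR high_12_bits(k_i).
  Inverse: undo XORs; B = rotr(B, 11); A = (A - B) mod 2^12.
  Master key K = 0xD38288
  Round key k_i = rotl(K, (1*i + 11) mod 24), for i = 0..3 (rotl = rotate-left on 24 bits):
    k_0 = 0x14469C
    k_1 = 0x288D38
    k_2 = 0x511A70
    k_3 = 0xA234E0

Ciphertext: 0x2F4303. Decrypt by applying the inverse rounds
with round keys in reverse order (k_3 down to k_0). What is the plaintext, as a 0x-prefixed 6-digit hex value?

0x94B22B

s_0 = ciphertext = 0x2F4303
s_1 = InvRound(s_0, k_3) = 0x3D3241
s_2 = InvRound(s_1, k_2) = 0xB03EA0
s_3 = InvRound(s_2, k_1) = 0xDEA851
s_4 = InvRound(s_3, k_0) = 0x94B22B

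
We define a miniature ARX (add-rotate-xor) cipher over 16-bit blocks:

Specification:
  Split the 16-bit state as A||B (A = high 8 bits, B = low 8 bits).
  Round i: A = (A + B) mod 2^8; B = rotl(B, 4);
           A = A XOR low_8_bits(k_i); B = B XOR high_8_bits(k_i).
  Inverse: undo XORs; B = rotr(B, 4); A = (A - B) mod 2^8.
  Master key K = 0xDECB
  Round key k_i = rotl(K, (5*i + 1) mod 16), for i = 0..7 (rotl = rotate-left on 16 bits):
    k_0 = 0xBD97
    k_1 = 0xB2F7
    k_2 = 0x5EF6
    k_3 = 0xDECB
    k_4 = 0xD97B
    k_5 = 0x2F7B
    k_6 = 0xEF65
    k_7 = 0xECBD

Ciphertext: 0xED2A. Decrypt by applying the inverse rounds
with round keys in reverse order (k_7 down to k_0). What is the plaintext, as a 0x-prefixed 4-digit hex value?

0x07D8

s_0 = ciphertext = 0xED2A
s_1 = InvRound(s_0, k_7) = 0xE46C
s_2 = InvRound(s_1, k_6) = 0x4938
s_3 = InvRound(s_2, k_5) = 0xC171
s_4 = InvRound(s_3, k_4) = 0x308A
s_5 = InvRound(s_4, k_3) = 0xB645
s_6 = InvRound(s_5, k_2) = 0x8FB1
s_7 = InvRound(s_6, k_1) = 0x4830
s_8 = InvRound(s_7, k_0) = 0x07D8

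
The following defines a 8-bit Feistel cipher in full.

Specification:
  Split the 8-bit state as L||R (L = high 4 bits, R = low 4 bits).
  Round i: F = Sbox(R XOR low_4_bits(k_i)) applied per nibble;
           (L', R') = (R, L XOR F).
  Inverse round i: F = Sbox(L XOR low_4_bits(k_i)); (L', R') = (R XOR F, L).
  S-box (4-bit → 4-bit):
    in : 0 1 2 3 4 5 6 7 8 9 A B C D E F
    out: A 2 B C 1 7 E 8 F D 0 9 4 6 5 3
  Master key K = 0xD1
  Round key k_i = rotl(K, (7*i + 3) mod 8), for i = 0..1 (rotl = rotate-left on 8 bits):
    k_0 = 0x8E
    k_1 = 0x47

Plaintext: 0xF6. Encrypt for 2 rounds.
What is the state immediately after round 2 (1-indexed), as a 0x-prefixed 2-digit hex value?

s_0 = plaintext = 0xF6
s_1 = Round(s_0, k_0) = 0x60
s_2 = Round(s_1, k_1) = 0x0E

0x0E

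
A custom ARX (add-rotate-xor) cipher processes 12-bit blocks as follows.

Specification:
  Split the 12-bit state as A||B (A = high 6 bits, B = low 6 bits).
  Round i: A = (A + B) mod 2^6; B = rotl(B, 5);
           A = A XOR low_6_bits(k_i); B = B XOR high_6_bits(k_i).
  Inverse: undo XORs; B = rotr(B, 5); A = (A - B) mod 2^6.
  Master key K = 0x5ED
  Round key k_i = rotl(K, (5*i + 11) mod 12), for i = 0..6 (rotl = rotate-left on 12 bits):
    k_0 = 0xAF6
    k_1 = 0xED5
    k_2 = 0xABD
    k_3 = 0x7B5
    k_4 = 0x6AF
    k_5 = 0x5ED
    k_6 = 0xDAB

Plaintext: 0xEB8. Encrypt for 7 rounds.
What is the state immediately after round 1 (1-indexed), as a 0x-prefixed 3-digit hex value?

s_0 = plaintext = 0xEB8
s_1 = Round(s_0, k_0) = 0x137
s_2 = Round(s_1, k_1) = 0xB80
s_3 = Round(s_2, k_2) = 0x4EA
s_4 = Round(s_3, k_3) = 0x20B
s_5 = Round(s_4, k_4) = 0xF3F
s_6 = Round(s_5, k_5) = 0x5A8
s_7 = Round(s_6, k_6) = 0x562

0x137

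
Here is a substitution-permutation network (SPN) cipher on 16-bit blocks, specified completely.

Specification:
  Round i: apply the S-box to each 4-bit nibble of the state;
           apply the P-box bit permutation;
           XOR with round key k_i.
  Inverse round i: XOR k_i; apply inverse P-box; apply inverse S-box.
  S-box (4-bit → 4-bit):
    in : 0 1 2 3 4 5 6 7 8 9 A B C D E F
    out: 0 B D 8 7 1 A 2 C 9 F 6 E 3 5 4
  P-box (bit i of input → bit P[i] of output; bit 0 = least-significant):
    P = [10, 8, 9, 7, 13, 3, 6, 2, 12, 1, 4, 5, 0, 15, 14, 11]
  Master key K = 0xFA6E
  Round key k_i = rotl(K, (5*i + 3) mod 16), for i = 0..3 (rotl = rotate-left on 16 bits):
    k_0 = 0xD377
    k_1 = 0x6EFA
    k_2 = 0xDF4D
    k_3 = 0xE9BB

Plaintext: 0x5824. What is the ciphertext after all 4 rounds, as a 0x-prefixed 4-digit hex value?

0x7C7A

s_0 = plaintext = 0x5824
s_1 = Round(s_0, k_0) = 0xF402
s_2 = Round(s_1, k_1) = 0x3868
s_3 = Round(s_2, k_2) = 0xD5F1
s_4 = Round(s_3, k_3) = 0x7C7A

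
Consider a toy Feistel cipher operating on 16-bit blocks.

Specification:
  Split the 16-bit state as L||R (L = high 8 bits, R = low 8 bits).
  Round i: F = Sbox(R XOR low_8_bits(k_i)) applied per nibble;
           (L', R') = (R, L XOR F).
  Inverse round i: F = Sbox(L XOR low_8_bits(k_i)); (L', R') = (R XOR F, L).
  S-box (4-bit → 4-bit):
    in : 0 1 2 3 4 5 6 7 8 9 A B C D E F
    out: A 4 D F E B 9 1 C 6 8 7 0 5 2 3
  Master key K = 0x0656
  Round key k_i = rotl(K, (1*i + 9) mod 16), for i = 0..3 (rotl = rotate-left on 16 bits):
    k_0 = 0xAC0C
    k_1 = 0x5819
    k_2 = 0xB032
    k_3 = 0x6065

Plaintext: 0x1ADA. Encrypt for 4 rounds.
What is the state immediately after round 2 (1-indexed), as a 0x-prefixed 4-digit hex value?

s_0 = plaintext = 0x1ADA
s_1 = Round(s_0, k_0) = 0xDA43
s_2 = Round(s_1, k_1) = 0x4362
s_3 = Round(s_2, k_2) = 0x62F9
s_4 = Round(s_3, k_3) = 0xF902

0x4362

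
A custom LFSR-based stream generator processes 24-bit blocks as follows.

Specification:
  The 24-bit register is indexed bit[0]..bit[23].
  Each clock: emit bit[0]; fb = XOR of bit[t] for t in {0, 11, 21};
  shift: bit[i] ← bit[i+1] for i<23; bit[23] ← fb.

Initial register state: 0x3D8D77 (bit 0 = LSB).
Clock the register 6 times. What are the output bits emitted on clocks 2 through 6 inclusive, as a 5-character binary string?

reg_0 = 0x3D8D77
clock 1: out=1, reg = 0x9EC6BB
clock 2: out=1, reg = 0xCF635D
clock 3: out=1, reg = 0xE7B1AE
clock 4: out=0, reg = 0xF3D8D7
clock 5: out=1, reg = 0xF9EC6B
clock 6: out=1, reg = 0xFCF635

11011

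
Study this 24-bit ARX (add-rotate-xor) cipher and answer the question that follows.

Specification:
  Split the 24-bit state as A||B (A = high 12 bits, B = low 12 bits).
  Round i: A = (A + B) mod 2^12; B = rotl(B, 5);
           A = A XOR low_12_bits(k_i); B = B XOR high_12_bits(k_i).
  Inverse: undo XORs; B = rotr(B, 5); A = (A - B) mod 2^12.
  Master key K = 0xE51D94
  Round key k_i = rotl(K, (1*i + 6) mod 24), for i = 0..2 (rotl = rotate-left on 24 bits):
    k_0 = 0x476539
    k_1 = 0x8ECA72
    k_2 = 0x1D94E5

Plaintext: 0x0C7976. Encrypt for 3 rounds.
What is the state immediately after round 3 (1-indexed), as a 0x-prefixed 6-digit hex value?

s_0 = plaintext = 0x0C7976
s_1 = Round(s_0, k_0) = 0xF04AA4
s_2 = Round(s_1, k_1) = 0x3DAC79
s_3 = Round(s_2, k_2) = 0x4B6EE1

0x4B6EE1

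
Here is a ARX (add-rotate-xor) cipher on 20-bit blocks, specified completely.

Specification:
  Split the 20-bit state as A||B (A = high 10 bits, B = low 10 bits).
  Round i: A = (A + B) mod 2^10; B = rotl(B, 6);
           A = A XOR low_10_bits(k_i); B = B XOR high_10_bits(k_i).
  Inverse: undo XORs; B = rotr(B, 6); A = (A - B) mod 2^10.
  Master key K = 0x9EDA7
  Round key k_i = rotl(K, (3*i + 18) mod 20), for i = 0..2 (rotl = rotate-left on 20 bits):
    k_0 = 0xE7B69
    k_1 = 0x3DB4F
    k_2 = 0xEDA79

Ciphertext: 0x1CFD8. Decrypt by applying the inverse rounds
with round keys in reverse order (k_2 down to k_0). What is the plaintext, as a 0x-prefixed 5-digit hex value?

0xC726B

s_0 = ciphertext = 0x1CFD8
s_1 = InvRound(s_0, k_2) = 0xCA6E1
s_2 = InvRound(s_1, k_1) = 0xBB978
s_3 = InvRound(s_2, k_0) = 0xC726B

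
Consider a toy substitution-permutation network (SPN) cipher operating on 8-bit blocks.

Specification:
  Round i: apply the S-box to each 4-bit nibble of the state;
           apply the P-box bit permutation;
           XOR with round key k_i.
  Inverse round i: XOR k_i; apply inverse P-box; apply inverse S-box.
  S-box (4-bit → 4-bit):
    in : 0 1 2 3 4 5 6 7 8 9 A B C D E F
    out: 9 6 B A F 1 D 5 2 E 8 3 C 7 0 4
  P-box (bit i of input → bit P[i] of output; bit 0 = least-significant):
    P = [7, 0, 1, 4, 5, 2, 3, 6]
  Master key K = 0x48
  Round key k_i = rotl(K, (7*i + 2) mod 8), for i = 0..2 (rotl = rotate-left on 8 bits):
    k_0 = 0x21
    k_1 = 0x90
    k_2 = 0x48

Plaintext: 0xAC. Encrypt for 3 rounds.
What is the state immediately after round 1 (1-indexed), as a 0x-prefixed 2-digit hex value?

s_0 = plaintext = 0xAC
s_1 = Round(s_0, k_0) = 0x73
s_2 = Round(s_1, k_1) = 0xA9
s_3 = Round(s_2, k_2) = 0x1B

0x73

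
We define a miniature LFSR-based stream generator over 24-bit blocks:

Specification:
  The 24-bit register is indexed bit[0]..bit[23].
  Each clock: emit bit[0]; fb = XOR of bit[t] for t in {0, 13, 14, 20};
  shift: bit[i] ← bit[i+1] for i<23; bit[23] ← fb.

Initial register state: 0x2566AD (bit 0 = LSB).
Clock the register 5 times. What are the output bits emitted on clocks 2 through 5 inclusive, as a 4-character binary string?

reg_0 = 0x2566AD
clock 1: out=1, reg = 0x92B356
clock 2: out=0, reg = 0x4959AB
clock 3: out=1, reg = 0x24ACD5
clock 4: out=1, reg = 0x12566A
clock 5: out=0, reg = 0x092B35

0110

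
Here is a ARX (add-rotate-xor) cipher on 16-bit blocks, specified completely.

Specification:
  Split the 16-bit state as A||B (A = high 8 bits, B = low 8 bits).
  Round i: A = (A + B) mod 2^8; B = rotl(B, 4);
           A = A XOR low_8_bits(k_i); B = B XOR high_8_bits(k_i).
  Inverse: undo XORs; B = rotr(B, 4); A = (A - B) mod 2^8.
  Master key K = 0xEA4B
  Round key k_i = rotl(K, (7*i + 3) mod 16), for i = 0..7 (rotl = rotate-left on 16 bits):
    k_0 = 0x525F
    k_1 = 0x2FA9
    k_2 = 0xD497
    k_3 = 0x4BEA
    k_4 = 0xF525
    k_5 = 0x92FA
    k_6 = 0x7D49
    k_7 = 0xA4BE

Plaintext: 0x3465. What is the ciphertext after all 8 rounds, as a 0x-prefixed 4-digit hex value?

s_0 = plaintext = 0x3465
s_1 = Round(s_0, k_0) = 0xC604
s_2 = Round(s_1, k_1) = 0x636F
s_3 = Round(s_2, k_2) = 0x4522
s_4 = Round(s_3, k_3) = 0x8D69
s_5 = Round(s_4, k_4) = 0xD363
s_6 = Round(s_5, k_5) = 0xCCA4
s_7 = Round(s_6, k_6) = 0x3937
s_8 = Round(s_7, k_7) = 0xCED7

0xCED7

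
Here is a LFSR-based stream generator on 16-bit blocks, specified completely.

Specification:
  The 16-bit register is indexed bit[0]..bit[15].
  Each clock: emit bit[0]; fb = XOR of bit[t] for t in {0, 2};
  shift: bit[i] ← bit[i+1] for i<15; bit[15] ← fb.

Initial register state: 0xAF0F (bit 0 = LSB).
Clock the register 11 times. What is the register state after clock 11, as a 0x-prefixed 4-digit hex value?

reg_0 = 0xAF0F
clock 1: out=1, reg = 0x5787
clock 2: out=1, reg = 0x2BC3
clock 3: out=1, reg = 0x95E1
clock 4: out=1, reg = 0xCAF0
clock 5: out=0, reg = 0x6578
clock 6: out=0, reg = 0x32BC
clock 7: out=0, reg = 0x995E
clock 8: out=0, reg = 0xCCAF
clock 9: out=1, reg = 0x6657
clock 10: out=1, reg = 0x332B
clock 11: out=1, reg = 0x9995

0x9995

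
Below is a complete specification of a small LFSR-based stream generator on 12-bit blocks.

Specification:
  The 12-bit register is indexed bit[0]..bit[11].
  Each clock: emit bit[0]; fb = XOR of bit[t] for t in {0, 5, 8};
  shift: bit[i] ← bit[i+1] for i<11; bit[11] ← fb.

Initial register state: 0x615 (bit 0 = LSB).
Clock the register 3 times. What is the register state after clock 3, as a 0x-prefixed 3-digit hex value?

0x6C2

reg_0 = 0x615
clock 1: out=1, reg = 0xB0A
clock 2: out=0, reg = 0xD85
clock 3: out=1, reg = 0x6C2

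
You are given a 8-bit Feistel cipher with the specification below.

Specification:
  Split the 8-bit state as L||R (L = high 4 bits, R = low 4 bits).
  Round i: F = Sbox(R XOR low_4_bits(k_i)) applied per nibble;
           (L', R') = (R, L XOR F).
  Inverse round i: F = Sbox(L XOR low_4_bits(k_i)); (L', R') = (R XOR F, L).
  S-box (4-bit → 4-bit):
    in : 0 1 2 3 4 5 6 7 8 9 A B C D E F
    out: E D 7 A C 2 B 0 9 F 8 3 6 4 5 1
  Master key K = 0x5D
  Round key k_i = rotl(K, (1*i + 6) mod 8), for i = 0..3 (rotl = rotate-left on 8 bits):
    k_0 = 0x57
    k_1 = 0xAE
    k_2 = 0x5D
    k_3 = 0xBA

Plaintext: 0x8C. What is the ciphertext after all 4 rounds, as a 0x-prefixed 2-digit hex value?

s_0 = plaintext = 0x8C
s_1 = Round(s_0, k_0) = 0xCB
s_2 = Round(s_1, k_1) = 0xBE
s_3 = Round(s_2, k_2) = 0xE1
s_4 = Round(s_3, k_3) = 0x1D

0x1D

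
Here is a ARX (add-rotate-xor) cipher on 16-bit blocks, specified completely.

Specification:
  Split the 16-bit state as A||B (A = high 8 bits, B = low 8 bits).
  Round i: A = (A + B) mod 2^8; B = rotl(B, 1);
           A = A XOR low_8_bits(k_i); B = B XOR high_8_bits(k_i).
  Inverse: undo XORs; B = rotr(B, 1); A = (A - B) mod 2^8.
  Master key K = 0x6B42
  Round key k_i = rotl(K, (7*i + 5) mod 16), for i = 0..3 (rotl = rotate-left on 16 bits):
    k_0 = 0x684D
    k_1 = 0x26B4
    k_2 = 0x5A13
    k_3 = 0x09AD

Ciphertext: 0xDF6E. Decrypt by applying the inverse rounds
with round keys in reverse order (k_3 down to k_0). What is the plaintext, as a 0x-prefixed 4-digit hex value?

s_0 = ciphertext = 0xDF6E
s_1 = InvRound(s_0, k_3) = 0xBFB3
s_2 = InvRound(s_1, k_2) = 0xB8F4
s_3 = InvRound(s_2, k_1) = 0xA369
s_4 = InvRound(s_3, k_0) = 0x6E80

0x6E80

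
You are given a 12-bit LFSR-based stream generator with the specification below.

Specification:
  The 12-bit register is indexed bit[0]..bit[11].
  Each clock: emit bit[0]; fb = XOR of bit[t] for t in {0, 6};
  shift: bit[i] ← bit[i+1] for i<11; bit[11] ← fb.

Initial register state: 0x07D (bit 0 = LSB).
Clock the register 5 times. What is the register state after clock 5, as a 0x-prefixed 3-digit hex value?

0xE03

reg_0 = 0x07D
clock 1: out=1, reg = 0x03E
clock 2: out=0, reg = 0x01F
clock 3: out=1, reg = 0x80F
clock 4: out=1, reg = 0xC07
clock 5: out=1, reg = 0xE03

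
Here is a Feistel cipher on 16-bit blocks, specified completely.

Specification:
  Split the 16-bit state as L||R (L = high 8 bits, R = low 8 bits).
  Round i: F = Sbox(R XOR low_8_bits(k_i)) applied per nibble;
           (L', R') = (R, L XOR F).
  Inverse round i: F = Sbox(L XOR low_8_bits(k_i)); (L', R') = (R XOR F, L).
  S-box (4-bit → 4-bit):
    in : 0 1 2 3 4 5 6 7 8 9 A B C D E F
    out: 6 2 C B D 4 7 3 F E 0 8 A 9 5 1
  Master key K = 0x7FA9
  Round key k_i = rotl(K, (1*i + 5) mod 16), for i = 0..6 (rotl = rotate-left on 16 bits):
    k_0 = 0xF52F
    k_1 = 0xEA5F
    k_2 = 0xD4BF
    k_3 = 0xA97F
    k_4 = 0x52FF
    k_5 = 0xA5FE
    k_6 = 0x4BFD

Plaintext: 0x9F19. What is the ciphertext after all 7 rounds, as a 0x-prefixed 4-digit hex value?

0x92F8

s_0 = plaintext = 0x9F19
s_1 = Round(s_0, k_0) = 0x1928
s_2 = Round(s_1, k_1) = 0x282A
s_3 = Round(s_2, k_2) = 0x2ACC
s_4 = Round(s_3, k_3) = 0xCCA1
s_5 = Round(s_4, k_4) = 0xA189
s_6 = Round(s_5, k_5) = 0x8992
s_7 = Round(s_6, k_6) = 0x92F8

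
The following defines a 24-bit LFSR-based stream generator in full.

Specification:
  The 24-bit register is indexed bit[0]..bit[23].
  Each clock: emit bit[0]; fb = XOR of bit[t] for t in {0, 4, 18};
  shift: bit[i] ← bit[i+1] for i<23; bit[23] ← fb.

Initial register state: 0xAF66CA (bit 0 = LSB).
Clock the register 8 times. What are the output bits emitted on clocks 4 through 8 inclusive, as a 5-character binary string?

10011

reg_0 = 0xAF66CA
clock 1: out=0, reg = 0xD7B365
clock 2: out=1, reg = 0x6BD9B2
clock 3: out=0, reg = 0xB5ECD9
clock 4: out=1, reg = 0xDAF66C
clock 5: out=0, reg = 0x6D7B36
clock 6: out=0, reg = 0x36BD9B
clock 7: out=1, reg = 0x9B5ECD
clock 8: out=1, reg = 0xCDAF66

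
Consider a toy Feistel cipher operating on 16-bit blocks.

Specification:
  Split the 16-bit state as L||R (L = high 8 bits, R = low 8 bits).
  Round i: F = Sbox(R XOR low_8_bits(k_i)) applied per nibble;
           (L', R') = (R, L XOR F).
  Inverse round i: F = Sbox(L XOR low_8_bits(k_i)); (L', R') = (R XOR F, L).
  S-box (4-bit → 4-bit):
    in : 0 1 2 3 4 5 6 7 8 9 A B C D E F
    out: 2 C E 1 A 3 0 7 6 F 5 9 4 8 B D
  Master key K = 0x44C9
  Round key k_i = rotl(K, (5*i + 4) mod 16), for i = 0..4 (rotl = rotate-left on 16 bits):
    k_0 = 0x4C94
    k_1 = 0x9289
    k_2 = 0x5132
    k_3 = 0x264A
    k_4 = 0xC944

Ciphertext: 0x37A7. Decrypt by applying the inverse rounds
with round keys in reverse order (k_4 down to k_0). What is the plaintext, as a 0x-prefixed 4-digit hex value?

s_0 = ciphertext = 0x37A7
s_1 = InvRound(s_0, k_4) = 0xD637
s_2 = InvRound(s_1, k_3) = 0xC3D6
s_3 = InvRound(s_2, k_2) = 0x0AC3
s_4 = InvRound(s_3, k_1) = 0xA20A
s_5 = InvRound(s_4, k_0) = 0x1AA2

0x1AA2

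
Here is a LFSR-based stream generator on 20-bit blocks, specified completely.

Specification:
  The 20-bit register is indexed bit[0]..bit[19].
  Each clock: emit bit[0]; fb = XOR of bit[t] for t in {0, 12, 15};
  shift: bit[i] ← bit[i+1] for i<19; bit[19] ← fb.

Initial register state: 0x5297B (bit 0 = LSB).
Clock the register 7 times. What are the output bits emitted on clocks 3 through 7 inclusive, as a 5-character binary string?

reg_0 = 0x5297B
clock 1: out=1, reg = 0xA94BD
clock 2: out=1, reg = 0xD4A5E
clock 3: out=0, reg = 0x6A52F
clock 4: out=1, reg = 0x35297
clock 5: out=1, reg = 0x1A94B
clock 6: out=1, reg = 0x0D4A5
clock 7: out=1, reg = 0x86A52

01111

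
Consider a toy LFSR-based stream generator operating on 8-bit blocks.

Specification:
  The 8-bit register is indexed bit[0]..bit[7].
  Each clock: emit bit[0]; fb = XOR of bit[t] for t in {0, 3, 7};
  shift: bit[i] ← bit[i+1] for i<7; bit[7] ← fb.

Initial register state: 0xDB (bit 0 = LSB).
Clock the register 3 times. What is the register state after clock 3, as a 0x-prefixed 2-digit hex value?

reg_0 = 0xDB
clock 1: out=1, reg = 0xED
clock 2: out=1, reg = 0xF6
clock 3: out=0, reg = 0xFB

0xFB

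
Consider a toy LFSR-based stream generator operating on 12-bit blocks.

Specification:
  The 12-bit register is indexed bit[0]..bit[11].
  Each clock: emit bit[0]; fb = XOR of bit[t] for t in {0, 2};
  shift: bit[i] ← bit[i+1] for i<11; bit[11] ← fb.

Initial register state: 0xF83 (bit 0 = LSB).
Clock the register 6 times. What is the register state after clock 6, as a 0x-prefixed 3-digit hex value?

reg_0 = 0xF83
clock 1: out=1, reg = 0xFC1
clock 2: out=1, reg = 0xFE0
clock 3: out=0, reg = 0x7F0
clock 4: out=0, reg = 0x3F8
clock 5: out=0, reg = 0x1FC
clock 6: out=0, reg = 0x8FE

0x8FE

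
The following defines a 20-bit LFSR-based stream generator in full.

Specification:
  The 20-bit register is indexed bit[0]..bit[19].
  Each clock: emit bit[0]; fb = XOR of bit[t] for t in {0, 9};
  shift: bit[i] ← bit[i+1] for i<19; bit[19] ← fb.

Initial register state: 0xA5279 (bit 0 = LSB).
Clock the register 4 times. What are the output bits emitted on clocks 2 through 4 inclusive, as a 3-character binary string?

001

reg_0 = 0xA5279
clock 1: out=1, reg = 0x5293C
clock 2: out=0, reg = 0x2949E
clock 3: out=0, reg = 0x14A4F
clock 4: out=1, reg = 0x0A527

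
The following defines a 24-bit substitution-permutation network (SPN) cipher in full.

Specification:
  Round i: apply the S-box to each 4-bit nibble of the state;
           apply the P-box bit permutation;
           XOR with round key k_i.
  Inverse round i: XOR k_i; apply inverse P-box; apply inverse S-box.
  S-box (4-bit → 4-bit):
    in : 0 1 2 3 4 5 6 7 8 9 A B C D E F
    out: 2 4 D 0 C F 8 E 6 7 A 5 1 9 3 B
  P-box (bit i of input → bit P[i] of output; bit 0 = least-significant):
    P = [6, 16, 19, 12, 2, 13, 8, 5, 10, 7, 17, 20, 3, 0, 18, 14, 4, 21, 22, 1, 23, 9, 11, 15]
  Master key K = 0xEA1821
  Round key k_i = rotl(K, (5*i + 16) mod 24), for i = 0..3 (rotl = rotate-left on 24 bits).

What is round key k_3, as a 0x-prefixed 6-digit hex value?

K = 0xEA1821
k_0 = rotl(K, (5*0+16) mod 24) = rotl(K, 16) = 0x21EA18
k_1 = rotl(K, (5*1+16) mod 24) = rotl(K, 21) = 0x3D4304
k_2 = rotl(K, (5*2+16) mod 24) = rotl(K, 2) = 0xA86087
k_3 = rotl(K, (5*3+16) mod 24) = rotl(K, 7) = 0x0C10F5

0x0C10F5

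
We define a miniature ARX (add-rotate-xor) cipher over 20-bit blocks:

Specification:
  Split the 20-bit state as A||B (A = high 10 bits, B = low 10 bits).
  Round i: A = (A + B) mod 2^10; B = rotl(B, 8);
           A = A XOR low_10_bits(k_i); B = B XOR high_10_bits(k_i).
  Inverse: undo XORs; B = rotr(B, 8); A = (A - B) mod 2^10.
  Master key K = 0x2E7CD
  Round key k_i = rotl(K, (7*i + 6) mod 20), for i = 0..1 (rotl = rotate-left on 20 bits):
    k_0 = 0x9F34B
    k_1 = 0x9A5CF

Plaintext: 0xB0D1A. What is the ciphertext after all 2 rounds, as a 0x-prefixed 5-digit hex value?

0x47C67

s_0 = plaintext = 0xB0D1A
s_1 = Round(s_0, k_0) = 0x2583A
s_2 = Round(s_1, k_1) = 0x47C67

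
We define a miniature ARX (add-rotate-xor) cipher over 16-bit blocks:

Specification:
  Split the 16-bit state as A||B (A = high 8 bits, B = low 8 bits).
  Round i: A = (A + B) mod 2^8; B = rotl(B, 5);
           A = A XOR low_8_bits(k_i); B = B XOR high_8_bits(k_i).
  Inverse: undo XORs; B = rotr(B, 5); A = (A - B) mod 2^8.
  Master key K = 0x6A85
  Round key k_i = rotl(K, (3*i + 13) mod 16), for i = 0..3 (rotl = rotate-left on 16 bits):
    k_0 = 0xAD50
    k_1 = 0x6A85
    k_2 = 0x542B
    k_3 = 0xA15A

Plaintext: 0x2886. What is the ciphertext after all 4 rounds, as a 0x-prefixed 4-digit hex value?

0x8E3C

s_0 = plaintext = 0x2886
s_1 = Round(s_0, k_0) = 0xFE7D
s_2 = Round(s_1, k_1) = 0xFEC5
s_3 = Round(s_2, k_2) = 0xE8EC
s_4 = Round(s_3, k_3) = 0x8E3C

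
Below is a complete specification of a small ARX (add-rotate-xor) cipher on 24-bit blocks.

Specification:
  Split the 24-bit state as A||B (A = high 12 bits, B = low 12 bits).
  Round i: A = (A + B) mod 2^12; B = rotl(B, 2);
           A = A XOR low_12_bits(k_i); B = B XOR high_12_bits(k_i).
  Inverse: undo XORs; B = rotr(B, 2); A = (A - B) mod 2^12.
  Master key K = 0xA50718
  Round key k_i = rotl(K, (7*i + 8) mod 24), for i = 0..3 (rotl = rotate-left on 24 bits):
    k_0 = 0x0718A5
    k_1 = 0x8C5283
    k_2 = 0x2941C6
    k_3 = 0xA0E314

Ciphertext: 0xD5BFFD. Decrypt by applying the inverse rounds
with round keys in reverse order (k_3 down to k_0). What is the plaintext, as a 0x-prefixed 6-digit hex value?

s_0 = ciphertext = 0xD5BFFD
s_1 = InvRound(s_0, k_3) = 0x0D3D7C
s_2 = InvRound(s_1, k_2) = 0xD1B3FA
s_3 = InvRound(s_2, k_1) = 0x0C9ECF
s_4 = InvRound(s_3, k_0) = 0xCBDBAF

0xCBDBAF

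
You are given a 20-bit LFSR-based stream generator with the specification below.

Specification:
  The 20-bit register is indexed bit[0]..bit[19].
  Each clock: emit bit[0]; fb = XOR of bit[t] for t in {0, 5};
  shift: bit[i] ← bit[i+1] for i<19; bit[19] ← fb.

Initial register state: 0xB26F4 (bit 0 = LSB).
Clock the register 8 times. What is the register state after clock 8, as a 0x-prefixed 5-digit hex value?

0xC3B26

reg_0 = 0xB26F4
clock 1: out=0, reg = 0xD937A
clock 2: out=0, reg = 0xEC9BD
clock 3: out=1, reg = 0x764DE
clock 4: out=0, reg = 0x3B26F
clock 5: out=1, reg = 0x1D937
clock 6: out=1, reg = 0x0EC9B
clock 7: out=1, reg = 0x8764D
clock 8: out=1, reg = 0xC3B26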